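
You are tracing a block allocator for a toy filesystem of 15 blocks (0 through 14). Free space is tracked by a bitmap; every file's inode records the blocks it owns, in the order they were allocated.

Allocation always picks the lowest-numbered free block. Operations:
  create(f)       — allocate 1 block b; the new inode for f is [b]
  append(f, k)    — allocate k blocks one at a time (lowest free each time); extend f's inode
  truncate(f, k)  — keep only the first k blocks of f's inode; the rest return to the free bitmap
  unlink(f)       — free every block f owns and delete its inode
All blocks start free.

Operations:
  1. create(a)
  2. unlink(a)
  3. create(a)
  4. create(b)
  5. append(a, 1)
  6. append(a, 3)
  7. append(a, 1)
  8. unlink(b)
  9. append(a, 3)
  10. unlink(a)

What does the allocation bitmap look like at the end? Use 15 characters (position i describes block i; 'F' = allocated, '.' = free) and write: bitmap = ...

bitmap = ...............

  1. create(a)  ⇒  F..............  {a→[0]}
  2. unlink(a)  ⇒  ...............  {}
  3. create(a)  ⇒  F..............  {a→[0]}
  4. create(b)  ⇒  FF.............  {a→[0]; b→[1]}
  5. append(a, 1)  ⇒  FFF............  {a→[0, 2]; b→[1]}
  6. append(a, 3)  ⇒  FFFFFF.........  {a→[0, 2, 3, 4, 5]; b→[1]}
  7. append(a, 1)  ⇒  FFFFFFF........  {a→[0, 2, 3, 4, 5, 6]; b→[1]}
  8. unlink(b)  ⇒  F.FFFFF........  {a→[0, 2, 3, 4, 5, 6]}
  9. append(a, 3)  ⇒  FFFFFFFFF......  {a→[0, 2, 3, 4, 5, 6, 1, 7, 8]}
  10. unlink(a)  ⇒  ...............  {}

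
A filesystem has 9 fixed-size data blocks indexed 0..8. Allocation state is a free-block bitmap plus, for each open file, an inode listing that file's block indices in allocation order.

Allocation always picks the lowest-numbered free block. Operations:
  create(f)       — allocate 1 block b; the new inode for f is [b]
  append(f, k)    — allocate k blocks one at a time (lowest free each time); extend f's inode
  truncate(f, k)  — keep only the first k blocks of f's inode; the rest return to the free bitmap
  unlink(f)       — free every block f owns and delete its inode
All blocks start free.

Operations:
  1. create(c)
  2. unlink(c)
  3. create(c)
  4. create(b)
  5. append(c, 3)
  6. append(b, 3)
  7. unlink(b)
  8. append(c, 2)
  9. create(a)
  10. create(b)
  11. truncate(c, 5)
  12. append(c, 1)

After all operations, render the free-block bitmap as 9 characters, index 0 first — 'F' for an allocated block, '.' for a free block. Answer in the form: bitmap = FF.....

create(c): bitmap=F........ | c=[0]
unlink(c): bitmap=......... | 
create(c): bitmap=F........ | c=[0]
create(b): bitmap=FF....... | b=[1] c=[0]
append(c, 3): bitmap=FFFFF.... | b=[1] c=[0, 2, 3, 4]
append(b, 3): bitmap=FFFFFFFF. | b=[1, 5, 6, 7] c=[0, 2, 3, 4]
unlink(b): bitmap=F.FFF.... | c=[0, 2, 3, 4]
append(c, 2): bitmap=FFFFFF... | c=[0, 2, 3, 4, 1, 5]
create(a): bitmap=FFFFFFF.. | a=[6] c=[0, 2, 3, 4, 1, 5]
create(b): bitmap=FFFFFFFF. | a=[6] b=[7] c=[0, 2, 3, 4, 1, 5]
truncate(c, 5): bitmap=FFFFF.FF. | a=[6] b=[7] c=[0, 2, 3, 4, 1]
append(c, 1): bitmap=FFFFFFFF. | a=[6] b=[7] c=[0, 2, 3, 4, 1, 5]

bitmap = FFFFFFFF.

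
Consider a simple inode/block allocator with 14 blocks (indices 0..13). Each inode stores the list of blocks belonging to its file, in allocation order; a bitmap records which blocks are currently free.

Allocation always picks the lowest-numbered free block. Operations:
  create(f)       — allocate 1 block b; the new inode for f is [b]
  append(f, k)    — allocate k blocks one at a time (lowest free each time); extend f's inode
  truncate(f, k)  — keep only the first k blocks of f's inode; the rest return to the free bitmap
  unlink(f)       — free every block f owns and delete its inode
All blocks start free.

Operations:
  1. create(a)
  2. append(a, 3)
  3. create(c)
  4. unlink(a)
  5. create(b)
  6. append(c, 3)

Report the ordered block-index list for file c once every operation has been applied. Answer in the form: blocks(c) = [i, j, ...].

blocks(c) = [4, 1, 2, 3]

after create(a) → a:[0]  free=[F.............]
after append(a, 3) → a:[0, 1, 2, 3]  free=[FFFF..........]
after create(c) → a:[0, 1, 2, 3], c:[4]  free=[FFFFF.........]
after unlink(a) → c:[4]  free=[....F.........]
after create(b) → b:[0], c:[4]  free=[F...F.........]
after append(c, 3) → b:[0], c:[4, 1, 2, 3]  free=[FFFFF.........]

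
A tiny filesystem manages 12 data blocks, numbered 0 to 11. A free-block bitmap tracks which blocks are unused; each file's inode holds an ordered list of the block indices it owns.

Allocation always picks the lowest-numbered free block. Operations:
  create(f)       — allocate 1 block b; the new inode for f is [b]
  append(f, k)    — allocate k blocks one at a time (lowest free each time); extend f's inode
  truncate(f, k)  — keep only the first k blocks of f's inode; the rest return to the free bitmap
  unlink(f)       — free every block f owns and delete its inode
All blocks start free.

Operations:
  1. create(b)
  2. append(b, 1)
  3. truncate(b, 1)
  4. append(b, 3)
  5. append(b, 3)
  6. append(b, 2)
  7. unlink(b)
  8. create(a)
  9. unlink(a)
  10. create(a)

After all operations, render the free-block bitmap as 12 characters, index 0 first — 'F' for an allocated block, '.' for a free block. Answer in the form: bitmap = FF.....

after create(b) → b:[0]  free=[F...........]
after append(b, 1) → b:[0, 1]  free=[FF..........]
after truncate(b, 1) → b:[0]  free=[F...........]
after append(b, 3) → b:[0, 1, 2, 3]  free=[FFFF........]
after append(b, 3) → b:[0, 1, 2, 3, 4, 5, 6]  free=[FFFFFFF.....]
after append(b, 2) → b:[0, 1, 2, 3, 4, 5, 6, 7, 8]  free=[FFFFFFFFF...]
after unlink(b) →   free=[............]
after create(a) → a:[0]  free=[F...........]
after unlink(a) →   free=[............]
after create(a) → a:[0]  free=[F...........]

bitmap = F...........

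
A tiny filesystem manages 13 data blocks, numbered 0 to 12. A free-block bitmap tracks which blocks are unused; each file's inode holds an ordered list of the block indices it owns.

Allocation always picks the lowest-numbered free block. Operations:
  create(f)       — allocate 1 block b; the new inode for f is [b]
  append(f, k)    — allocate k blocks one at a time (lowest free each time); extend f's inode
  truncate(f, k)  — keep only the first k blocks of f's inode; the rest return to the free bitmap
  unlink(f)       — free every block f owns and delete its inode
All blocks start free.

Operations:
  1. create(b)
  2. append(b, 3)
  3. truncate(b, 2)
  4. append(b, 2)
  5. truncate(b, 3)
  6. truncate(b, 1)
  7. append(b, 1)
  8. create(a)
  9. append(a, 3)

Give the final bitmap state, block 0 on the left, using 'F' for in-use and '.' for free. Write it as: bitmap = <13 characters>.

[1] create(b) — b=0 (map F............)
[2] append(b, 3) — b=0,1,2,3 (map FFFF.........)
[3] truncate(b, 2) — b=0,1 (map FF...........)
[4] append(b, 2) — b=0,1,2,3 (map FFFF.........)
[5] truncate(b, 3) — b=0,1,2 (map FFF..........)
[6] truncate(b, 1) — b=0 (map F............)
[7] append(b, 1) — b=0,1 (map FF...........)
[8] create(a) — a=2 b=0,1 (map FFF..........)
[9] append(a, 3) — a=2,3,4,5 b=0,1 (map FFFFFF.......)

bitmap = FFFFFF.......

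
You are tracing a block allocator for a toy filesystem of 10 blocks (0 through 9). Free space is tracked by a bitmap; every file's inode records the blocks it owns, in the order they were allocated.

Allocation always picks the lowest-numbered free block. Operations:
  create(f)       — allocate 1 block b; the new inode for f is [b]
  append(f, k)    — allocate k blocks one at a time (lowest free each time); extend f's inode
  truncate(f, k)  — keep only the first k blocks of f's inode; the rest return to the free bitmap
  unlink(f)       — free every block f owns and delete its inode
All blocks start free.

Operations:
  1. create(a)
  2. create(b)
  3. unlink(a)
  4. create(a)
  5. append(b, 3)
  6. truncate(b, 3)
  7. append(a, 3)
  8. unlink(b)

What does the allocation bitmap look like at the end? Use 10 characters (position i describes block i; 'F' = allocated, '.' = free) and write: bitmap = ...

after create(a) → a:[0]  free=[F.........]
after create(b) → a:[0], b:[1]  free=[FF........]
after unlink(a) → b:[1]  free=[.F........]
after create(a) → a:[0], b:[1]  free=[FF........]
after append(b, 3) → a:[0], b:[1, 2, 3, 4]  free=[FFFFF.....]
after truncate(b, 3) → a:[0], b:[1, 2, 3]  free=[FFFF......]
after append(a, 3) → a:[0, 4, 5, 6], b:[1, 2, 3]  free=[FFFFFFF...]
after unlink(b) → a:[0, 4, 5, 6]  free=[F...FFF...]

bitmap = F...FFF...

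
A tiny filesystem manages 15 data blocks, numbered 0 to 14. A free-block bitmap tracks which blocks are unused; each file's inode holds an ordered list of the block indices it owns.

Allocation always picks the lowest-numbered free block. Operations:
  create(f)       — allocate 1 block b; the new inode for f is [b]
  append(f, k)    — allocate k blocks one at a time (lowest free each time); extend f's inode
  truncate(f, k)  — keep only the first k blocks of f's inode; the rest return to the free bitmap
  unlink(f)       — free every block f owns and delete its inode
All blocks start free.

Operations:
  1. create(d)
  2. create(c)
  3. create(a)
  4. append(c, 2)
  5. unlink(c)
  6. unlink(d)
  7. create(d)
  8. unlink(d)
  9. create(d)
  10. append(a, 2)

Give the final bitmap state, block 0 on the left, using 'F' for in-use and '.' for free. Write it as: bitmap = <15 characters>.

  1. create(d)  ⇒  F..............  {d→[0]}
  2. create(c)  ⇒  FF.............  {c→[1]; d→[0]}
  3. create(a)  ⇒  FFF............  {a→[2]; c→[1]; d→[0]}
  4. append(c, 2)  ⇒  FFFFF..........  {a→[2]; c→[1, 3, 4]; d→[0]}
  5. unlink(c)  ⇒  F.F............  {a→[2]; d→[0]}
  6. unlink(d)  ⇒  ..F............  {a→[2]}
  7. create(d)  ⇒  F.F............  {a→[2]; d→[0]}
  8. unlink(d)  ⇒  ..F............  {a→[2]}
  9. create(d)  ⇒  F.F............  {a→[2]; d→[0]}
  10. append(a, 2)  ⇒  FFFF...........  {a→[2, 1, 3]; d→[0]}

bitmap = FFFF...........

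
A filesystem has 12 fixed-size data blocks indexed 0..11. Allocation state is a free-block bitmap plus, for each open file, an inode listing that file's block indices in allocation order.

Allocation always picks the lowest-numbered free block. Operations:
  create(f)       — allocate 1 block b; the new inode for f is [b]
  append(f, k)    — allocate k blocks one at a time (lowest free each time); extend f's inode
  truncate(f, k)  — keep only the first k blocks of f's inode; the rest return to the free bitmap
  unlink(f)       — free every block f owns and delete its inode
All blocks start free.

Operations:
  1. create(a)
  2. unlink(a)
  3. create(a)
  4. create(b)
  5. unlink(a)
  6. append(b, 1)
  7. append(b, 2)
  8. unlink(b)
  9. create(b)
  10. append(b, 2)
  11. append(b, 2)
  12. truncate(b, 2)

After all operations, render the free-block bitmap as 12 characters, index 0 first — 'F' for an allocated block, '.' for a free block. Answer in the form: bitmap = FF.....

[1] create(a) — a=0 (map F...........)
[2] unlink(a) —  (map ............)
[3] create(a) — a=0 (map F...........)
[4] create(b) — a=0 b=1 (map FF..........)
[5] unlink(a) — b=1 (map .F..........)
[6] append(b, 1) — b=1,0 (map FF..........)
[7] append(b, 2) — b=1,0,2,3 (map FFFF........)
[8] unlink(b) —  (map ............)
[9] create(b) — b=0 (map F...........)
[10] append(b, 2) — b=0,1,2 (map FFF.........)
[11] append(b, 2) — b=0,1,2,3,4 (map FFFFF.......)
[12] truncate(b, 2) — b=0,1 (map FF..........)

bitmap = FF..........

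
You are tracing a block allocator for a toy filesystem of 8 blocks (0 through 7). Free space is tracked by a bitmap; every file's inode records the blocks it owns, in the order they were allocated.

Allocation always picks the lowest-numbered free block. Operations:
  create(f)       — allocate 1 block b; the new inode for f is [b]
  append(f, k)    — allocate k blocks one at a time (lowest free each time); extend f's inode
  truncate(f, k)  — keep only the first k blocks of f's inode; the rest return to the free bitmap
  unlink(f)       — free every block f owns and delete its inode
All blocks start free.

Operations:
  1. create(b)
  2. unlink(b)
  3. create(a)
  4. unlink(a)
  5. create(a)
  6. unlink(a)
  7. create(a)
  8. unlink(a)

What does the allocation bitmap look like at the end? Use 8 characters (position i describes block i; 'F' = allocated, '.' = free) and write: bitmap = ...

bitmap = ........

  1. create(b)  ⇒  F.......  {b→[0]}
  2. unlink(b)  ⇒  ........  {}
  3. create(a)  ⇒  F.......  {a→[0]}
  4. unlink(a)  ⇒  ........  {}
  5. create(a)  ⇒  F.......  {a→[0]}
  6. unlink(a)  ⇒  ........  {}
  7. create(a)  ⇒  F.......  {a→[0]}
  8. unlink(a)  ⇒  ........  {}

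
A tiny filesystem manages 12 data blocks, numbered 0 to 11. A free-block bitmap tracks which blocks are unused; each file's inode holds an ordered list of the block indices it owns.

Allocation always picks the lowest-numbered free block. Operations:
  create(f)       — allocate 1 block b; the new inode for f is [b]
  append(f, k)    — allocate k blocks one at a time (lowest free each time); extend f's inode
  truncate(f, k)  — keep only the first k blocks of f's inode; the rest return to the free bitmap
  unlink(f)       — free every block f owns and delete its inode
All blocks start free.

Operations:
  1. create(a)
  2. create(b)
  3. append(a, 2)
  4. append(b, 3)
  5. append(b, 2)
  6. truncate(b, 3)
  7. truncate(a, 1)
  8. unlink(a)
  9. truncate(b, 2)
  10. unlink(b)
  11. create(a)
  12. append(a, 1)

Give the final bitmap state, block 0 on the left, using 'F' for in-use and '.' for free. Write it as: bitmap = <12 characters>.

bitmap = FF..........

  1. create(a)  ⇒  F...........  {a→[0]}
  2. create(b)  ⇒  FF..........  {a→[0]; b→[1]}
  3. append(a, 2)  ⇒  FFFF........  {a→[0, 2, 3]; b→[1]}
  4. append(b, 3)  ⇒  FFFFFFF.....  {a→[0, 2, 3]; b→[1, 4, 5, 6]}
  5. append(b, 2)  ⇒  FFFFFFFFF...  {a→[0, 2, 3]; b→[1, 4, 5, 6, 7, 8]}
  6. truncate(b, 3)  ⇒  FFFFFF......  {a→[0, 2, 3]; b→[1, 4, 5]}
  7. truncate(a, 1)  ⇒  FF..FF......  {a→[0]; b→[1, 4, 5]}
  8. unlink(a)  ⇒  .F..FF......  {b→[1, 4, 5]}
  9. truncate(b, 2)  ⇒  .F..F.......  {b→[1, 4]}
  10. unlink(b)  ⇒  ............  {}
  11. create(a)  ⇒  F...........  {a→[0]}
  12. append(a, 1)  ⇒  FF..........  {a→[0, 1]}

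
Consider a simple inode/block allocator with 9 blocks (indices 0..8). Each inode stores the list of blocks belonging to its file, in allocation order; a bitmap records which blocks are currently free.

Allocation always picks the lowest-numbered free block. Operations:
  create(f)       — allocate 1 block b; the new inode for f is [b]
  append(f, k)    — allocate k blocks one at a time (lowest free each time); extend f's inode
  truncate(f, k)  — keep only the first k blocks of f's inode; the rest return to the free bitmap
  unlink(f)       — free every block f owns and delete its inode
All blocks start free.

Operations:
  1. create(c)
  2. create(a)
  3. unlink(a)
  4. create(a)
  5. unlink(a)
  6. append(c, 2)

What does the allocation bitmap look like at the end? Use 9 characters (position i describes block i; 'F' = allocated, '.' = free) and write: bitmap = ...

create(c): bitmap=F........ | c=[0]
create(a): bitmap=FF....... | a=[1] c=[0]
unlink(a): bitmap=F........ | c=[0]
create(a): bitmap=FF....... | a=[1] c=[0]
unlink(a): bitmap=F........ | c=[0]
append(c, 2): bitmap=FFF...... | c=[0, 1, 2]

bitmap = FFF......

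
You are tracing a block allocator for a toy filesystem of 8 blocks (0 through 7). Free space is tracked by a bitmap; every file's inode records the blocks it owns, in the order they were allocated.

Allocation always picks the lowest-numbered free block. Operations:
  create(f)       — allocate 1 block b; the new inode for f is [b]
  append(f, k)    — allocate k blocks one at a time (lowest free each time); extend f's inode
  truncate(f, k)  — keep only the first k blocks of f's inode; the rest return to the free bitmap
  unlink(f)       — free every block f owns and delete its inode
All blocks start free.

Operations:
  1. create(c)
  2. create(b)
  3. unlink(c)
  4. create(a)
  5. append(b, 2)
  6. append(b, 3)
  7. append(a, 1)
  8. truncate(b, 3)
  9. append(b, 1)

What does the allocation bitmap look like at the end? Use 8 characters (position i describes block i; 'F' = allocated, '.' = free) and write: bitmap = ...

bitmap = FFFFF..F

[1] create(c) — c=0 (map F.......)
[2] create(b) — b=1 c=0 (map FF......)
[3] unlink(c) — b=1 (map .F......)
[4] create(a) — a=0 b=1 (map FF......)
[5] append(b, 2) — a=0 b=1,2,3 (map FFFF....)
[6] append(b, 3) — a=0 b=1,2,3,4,5,6 (map FFFFFFF.)
[7] append(a, 1) — a=0,7 b=1,2,3,4,5,6 (map FFFFFFFF)
[8] truncate(b, 3) — a=0,7 b=1,2,3 (map FFFF...F)
[9] append(b, 1) — a=0,7 b=1,2,3,4 (map FFFFF..F)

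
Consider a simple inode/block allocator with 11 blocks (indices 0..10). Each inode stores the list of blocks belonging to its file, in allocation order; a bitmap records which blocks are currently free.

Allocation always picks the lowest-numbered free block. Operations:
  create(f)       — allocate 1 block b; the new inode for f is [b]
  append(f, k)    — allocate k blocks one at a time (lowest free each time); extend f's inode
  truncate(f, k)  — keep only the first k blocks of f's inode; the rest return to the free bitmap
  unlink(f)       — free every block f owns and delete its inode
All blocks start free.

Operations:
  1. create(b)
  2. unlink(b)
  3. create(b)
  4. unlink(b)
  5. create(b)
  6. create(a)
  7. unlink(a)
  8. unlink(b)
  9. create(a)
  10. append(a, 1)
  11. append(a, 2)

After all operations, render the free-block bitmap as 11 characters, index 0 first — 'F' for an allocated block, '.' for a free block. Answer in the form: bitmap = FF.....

bitmap = FFFF.......

  1. create(b)  ⇒  F..........  {b→[0]}
  2. unlink(b)  ⇒  ...........  {}
  3. create(b)  ⇒  F..........  {b→[0]}
  4. unlink(b)  ⇒  ...........  {}
  5. create(b)  ⇒  F..........  {b→[0]}
  6. create(a)  ⇒  FF.........  {a→[1]; b→[0]}
  7. unlink(a)  ⇒  F..........  {b→[0]}
  8. unlink(b)  ⇒  ...........  {}
  9. create(a)  ⇒  F..........  {a→[0]}
  10. append(a, 1)  ⇒  FF.........  {a→[0, 1]}
  11. append(a, 2)  ⇒  FFFF.......  {a→[0, 1, 2, 3]}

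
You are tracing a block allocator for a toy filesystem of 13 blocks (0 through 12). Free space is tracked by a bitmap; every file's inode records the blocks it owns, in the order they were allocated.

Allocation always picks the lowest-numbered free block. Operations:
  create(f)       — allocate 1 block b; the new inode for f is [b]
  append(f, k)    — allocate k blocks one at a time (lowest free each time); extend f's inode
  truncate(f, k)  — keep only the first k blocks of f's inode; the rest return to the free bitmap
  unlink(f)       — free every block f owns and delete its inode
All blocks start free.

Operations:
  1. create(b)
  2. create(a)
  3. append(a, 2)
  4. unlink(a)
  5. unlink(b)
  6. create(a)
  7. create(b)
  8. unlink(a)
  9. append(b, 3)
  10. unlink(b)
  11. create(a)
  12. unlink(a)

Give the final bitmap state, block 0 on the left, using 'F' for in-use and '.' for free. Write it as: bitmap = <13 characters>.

bitmap = .............

create(b): bitmap=F............ | b=[0]
create(a): bitmap=FF........... | a=[1] b=[0]
append(a, 2): bitmap=FFFF......... | a=[1, 2, 3] b=[0]
unlink(a): bitmap=F............ | b=[0]
unlink(b): bitmap=............. | 
create(a): bitmap=F............ | a=[0]
create(b): bitmap=FF........... | a=[0] b=[1]
unlink(a): bitmap=.F........... | b=[1]
append(b, 3): bitmap=FFFF......... | b=[1, 0, 2, 3]
unlink(b): bitmap=............. | 
create(a): bitmap=F............ | a=[0]
unlink(a): bitmap=............. | 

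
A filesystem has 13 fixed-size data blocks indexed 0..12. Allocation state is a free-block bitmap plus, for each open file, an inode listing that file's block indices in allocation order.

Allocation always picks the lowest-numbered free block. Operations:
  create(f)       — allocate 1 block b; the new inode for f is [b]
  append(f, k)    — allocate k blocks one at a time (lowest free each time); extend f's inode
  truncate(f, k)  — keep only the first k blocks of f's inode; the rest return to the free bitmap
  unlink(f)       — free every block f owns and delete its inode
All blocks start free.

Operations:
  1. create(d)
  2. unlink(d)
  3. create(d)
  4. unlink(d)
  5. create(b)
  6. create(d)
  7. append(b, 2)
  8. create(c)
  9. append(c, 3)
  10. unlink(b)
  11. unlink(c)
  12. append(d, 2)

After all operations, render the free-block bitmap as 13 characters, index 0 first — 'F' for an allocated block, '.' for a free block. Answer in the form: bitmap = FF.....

[1] create(d) — d=0 (map F............)
[2] unlink(d) —  (map .............)
[3] create(d) — d=0 (map F............)
[4] unlink(d) —  (map .............)
[5] create(b) — b=0 (map F............)
[6] create(d) — b=0 d=1 (map FF...........)
[7] append(b, 2) — b=0,2,3 d=1 (map FFFF.........)
[8] create(c) — b=0,2,3 c=4 d=1 (map FFFFF........)
[9] append(c, 3) — b=0,2,3 c=4,5,6,7 d=1 (map FFFFFFFF.....)
[10] unlink(b) — c=4,5,6,7 d=1 (map .F..FFFF.....)
[11] unlink(c) — d=1 (map .F...........)
[12] append(d, 2) — d=1,0,2 (map FFF..........)

bitmap = FFF..........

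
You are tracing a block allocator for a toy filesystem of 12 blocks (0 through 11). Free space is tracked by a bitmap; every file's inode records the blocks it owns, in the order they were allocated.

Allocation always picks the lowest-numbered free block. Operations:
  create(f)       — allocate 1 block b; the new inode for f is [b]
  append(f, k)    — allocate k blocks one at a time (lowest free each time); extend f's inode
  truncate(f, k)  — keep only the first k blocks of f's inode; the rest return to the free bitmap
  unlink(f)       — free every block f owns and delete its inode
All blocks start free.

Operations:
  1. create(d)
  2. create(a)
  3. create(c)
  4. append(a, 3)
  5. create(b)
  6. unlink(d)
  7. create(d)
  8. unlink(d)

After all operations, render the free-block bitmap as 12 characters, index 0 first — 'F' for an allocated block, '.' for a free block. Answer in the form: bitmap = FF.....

[1] create(d) — d=0 (map F...........)
[2] create(a) — a=1 d=0 (map FF..........)
[3] create(c) — a=1 c=2 d=0 (map FFF.........)
[4] append(a, 3) — a=1,3,4,5 c=2 d=0 (map FFFFFF......)
[5] create(b) — a=1,3,4,5 b=6 c=2 d=0 (map FFFFFFF.....)
[6] unlink(d) — a=1,3,4,5 b=6 c=2 (map .FFFFFF.....)
[7] create(d) — a=1,3,4,5 b=6 c=2 d=0 (map FFFFFFF.....)
[8] unlink(d) — a=1,3,4,5 b=6 c=2 (map .FFFFFF.....)

bitmap = .FFFFFF.....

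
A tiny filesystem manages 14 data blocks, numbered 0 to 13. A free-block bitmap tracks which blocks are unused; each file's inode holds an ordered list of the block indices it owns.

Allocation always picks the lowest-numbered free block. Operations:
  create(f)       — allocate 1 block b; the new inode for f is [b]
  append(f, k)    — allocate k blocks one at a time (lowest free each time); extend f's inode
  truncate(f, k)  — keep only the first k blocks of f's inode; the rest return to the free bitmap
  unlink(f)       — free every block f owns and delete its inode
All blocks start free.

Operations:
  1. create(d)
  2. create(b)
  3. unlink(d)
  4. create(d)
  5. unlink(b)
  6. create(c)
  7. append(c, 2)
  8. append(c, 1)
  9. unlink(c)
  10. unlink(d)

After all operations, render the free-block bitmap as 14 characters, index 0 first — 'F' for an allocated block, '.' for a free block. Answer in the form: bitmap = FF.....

  1. create(d)  ⇒  F.............  {d→[0]}
  2. create(b)  ⇒  FF............  {b→[1]; d→[0]}
  3. unlink(d)  ⇒  .F............  {b→[1]}
  4. create(d)  ⇒  FF............  {b→[1]; d→[0]}
  5. unlink(b)  ⇒  F.............  {d→[0]}
  6. create(c)  ⇒  FF............  {c→[1]; d→[0]}
  7. append(c, 2)  ⇒  FFFF..........  {c→[1, 2, 3]; d→[0]}
  8. append(c, 1)  ⇒  FFFFF.........  {c→[1, 2, 3, 4]; d→[0]}
  9. unlink(c)  ⇒  F.............  {d→[0]}
  10. unlink(d)  ⇒  ..............  {}

bitmap = ..............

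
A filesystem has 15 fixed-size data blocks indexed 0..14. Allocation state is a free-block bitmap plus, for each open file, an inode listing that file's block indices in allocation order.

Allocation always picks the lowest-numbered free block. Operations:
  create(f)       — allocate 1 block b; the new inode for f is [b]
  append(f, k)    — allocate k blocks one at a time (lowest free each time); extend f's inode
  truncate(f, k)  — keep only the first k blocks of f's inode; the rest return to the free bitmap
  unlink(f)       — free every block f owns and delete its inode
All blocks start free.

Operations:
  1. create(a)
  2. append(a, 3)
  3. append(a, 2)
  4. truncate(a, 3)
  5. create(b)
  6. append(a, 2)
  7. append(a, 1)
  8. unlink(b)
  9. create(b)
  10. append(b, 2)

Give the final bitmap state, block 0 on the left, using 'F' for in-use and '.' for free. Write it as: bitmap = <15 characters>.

bitmap = FFFFFFFFF......

  1. create(a)  ⇒  F..............  {a→[0]}
  2. append(a, 3)  ⇒  FFFF...........  {a→[0, 1, 2, 3]}
  3. append(a, 2)  ⇒  FFFFFF.........  {a→[0, 1, 2, 3, 4, 5]}
  4. truncate(a, 3)  ⇒  FFF............  {a→[0, 1, 2]}
  5. create(b)  ⇒  FFFF...........  {a→[0, 1, 2]; b→[3]}
  6. append(a, 2)  ⇒  FFFFFF.........  {a→[0, 1, 2, 4, 5]; b→[3]}
  7. append(a, 1)  ⇒  FFFFFFF........  {a→[0, 1, 2, 4, 5, 6]; b→[3]}
  8. unlink(b)  ⇒  FFF.FFF........  {a→[0, 1, 2, 4, 5, 6]}
  9. create(b)  ⇒  FFFFFFF........  {a→[0, 1, 2, 4, 5, 6]; b→[3]}
  10. append(b, 2)  ⇒  FFFFFFFFF......  {a→[0, 1, 2, 4, 5, 6]; b→[3, 7, 8]}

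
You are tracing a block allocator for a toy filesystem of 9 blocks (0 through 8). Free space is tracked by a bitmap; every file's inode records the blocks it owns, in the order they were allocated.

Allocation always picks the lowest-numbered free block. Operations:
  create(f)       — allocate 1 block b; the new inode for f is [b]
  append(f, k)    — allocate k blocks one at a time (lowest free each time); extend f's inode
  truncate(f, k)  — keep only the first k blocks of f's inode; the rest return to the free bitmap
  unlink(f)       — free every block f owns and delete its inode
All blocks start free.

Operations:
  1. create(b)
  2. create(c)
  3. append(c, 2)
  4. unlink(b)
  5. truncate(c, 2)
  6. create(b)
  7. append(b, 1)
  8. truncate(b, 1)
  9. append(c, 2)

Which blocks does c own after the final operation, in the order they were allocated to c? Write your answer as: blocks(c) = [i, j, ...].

after create(b) → b:[0]  free=[F........]
after create(c) → b:[0], c:[1]  free=[FF.......]
after append(c, 2) → b:[0], c:[1, 2, 3]  free=[FFFF.....]
after unlink(b) → c:[1, 2, 3]  free=[.FFF.....]
after truncate(c, 2) → c:[1, 2]  free=[.FF......]
after create(b) → b:[0], c:[1, 2]  free=[FFF......]
after append(b, 1) → b:[0, 3], c:[1, 2]  free=[FFFF.....]
after truncate(b, 1) → b:[0], c:[1, 2]  free=[FFF......]
after append(c, 2) → b:[0], c:[1, 2, 3, 4]  free=[FFFFF....]

blocks(c) = [1, 2, 3, 4]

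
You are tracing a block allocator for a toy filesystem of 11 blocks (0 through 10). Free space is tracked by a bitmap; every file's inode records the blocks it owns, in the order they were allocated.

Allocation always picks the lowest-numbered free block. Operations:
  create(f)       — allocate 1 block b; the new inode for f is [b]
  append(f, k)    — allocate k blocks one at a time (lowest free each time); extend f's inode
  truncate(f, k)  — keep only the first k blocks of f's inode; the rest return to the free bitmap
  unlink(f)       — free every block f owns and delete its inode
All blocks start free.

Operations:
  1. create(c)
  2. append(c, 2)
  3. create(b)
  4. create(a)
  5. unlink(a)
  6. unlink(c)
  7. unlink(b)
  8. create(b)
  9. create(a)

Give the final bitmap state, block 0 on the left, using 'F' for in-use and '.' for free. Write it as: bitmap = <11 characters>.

after create(c) → c:[0]  free=[F..........]
after append(c, 2) → c:[0, 1, 2]  free=[FFF........]
after create(b) → b:[3], c:[0, 1, 2]  free=[FFFF.......]
after create(a) → a:[4], b:[3], c:[0, 1, 2]  free=[FFFFF......]
after unlink(a) → b:[3], c:[0, 1, 2]  free=[FFFF.......]
after unlink(c) → b:[3]  free=[...F.......]
after unlink(b) →   free=[...........]
after create(b) → b:[0]  free=[F..........]
after create(a) → a:[1], b:[0]  free=[FF.........]

bitmap = FF.........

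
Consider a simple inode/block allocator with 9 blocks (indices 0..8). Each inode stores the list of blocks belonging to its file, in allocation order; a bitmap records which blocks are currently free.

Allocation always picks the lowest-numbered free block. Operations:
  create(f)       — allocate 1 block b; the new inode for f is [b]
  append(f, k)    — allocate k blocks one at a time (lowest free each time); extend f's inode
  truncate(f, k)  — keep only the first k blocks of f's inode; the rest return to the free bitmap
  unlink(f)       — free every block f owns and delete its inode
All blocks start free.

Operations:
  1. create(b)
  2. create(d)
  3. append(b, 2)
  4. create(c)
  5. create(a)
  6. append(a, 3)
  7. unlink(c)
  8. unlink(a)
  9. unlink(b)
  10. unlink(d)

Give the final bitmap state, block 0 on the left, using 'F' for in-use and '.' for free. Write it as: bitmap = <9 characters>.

bitmap = .........

  1. create(b)  ⇒  F........  {b→[0]}
  2. create(d)  ⇒  FF.......  {b→[0]; d→[1]}
  3. append(b, 2)  ⇒  FFFF.....  {b→[0, 2, 3]; d→[1]}
  4. create(c)  ⇒  FFFFF....  {b→[0, 2, 3]; c→[4]; d→[1]}
  5. create(a)  ⇒  FFFFFF...  {a→[5]; b→[0, 2, 3]; c→[4]; d→[1]}
  6. append(a, 3)  ⇒  FFFFFFFFF  {a→[5, 6, 7, 8]; b→[0, 2, 3]; c→[4]; d→[1]}
  7. unlink(c)  ⇒  FFFF.FFFF  {a→[5, 6, 7, 8]; b→[0, 2, 3]; d→[1]}
  8. unlink(a)  ⇒  FFFF.....  {b→[0, 2, 3]; d→[1]}
  9. unlink(b)  ⇒  .F.......  {d→[1]}
  10. unlink(d)  ⇒  .........  {}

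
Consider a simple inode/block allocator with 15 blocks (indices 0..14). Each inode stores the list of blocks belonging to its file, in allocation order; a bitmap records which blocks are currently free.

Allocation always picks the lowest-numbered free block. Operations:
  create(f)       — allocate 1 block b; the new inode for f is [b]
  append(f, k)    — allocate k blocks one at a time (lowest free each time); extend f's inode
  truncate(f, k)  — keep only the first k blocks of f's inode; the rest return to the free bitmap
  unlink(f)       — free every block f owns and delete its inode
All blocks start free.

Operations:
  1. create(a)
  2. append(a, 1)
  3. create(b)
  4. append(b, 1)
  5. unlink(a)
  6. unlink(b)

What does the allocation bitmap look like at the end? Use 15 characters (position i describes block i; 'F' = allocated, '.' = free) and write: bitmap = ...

  1. create(a)  ⇒  F..............  {a→[0]}
  2. append(a, 1)  ⇒  FF.............  {a→[0, 1]}
  3. create(b)  ⇒  FFF............  {a→[0, 1]; b→[2]}
  4. append(b, 1)  ⇒  FFFF...........  {a→[0, 1]; b→[2, 3]}
  5. unlink(a)  ⇒  ..FF...........  {b→[2, 3]}
  6. unlink(b)  ⇒  ...............  {}

bitmap = ...............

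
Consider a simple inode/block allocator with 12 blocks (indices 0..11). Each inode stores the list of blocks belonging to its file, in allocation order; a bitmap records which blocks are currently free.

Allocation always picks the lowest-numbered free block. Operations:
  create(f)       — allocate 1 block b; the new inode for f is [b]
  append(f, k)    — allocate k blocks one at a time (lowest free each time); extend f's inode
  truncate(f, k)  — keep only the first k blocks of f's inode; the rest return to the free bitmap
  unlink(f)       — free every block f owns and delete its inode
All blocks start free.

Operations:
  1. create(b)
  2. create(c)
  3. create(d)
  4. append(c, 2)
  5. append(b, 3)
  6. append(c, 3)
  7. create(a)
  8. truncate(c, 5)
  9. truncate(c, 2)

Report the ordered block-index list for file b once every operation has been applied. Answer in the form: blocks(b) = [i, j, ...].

blocks(b) = [0, 5, 6, 7]

after create(b) → b:[0]  free=[F...........]
after create(c) → b:[0], c:[1]  free=[FF..........]
after create(d) → b:[0], c:[1], d:[2]  free=[FFF.........]
after append(c, 2) → b:[0], c:[1, 3, 4], d:[2]  free=[FFFFF.......]
after append(b, 3) → b:[0, 5, 6, 7], c:[1, 3, 4], d:[2]  free=[FFFFFFFF....]
after append(c, 3) → b:[0, 5, 6, 7], c:[1, 3, 4, 8, 9, 10], d:[2]  free=[FFFFFFFFFFF.]
after create(a) → a:[11], b:[0, 5, 6, 7], c:[1, 3, 4, 8, 9, 10], d:[2]  free=[FFFFFFFFFFFF]
after truncate(c, 5) → a:[11], b:[0, 5, 6, 7], c:[1, 3, 4, 8, 9], d:[2]  free=[FFFFFFFFFF.F]
after truncate(c, 2) → a:[11], b:[0, 5, 6, 7], c:[1, 3], d:[2]  free=[FFFF.FFF...F]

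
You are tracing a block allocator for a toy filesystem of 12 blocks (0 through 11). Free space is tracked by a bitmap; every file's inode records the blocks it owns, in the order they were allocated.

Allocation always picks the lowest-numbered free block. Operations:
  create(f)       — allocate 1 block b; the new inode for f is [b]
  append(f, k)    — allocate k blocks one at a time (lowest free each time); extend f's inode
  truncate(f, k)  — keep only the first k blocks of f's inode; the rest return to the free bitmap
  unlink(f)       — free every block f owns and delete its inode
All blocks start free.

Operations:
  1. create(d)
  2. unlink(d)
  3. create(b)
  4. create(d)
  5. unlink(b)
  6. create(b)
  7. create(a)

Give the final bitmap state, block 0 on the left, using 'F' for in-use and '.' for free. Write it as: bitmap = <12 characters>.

bitmap = FFF.........

[1] create(d) — d=0 (map F...........)
[2] unlink(d) —  (map ............)
[3] create(b) — b=0 (map F...........)
[4] create(d) — b=0 d=1 (map FF..........)
[5] unlink(b) — d=1 (map .F..........)
[6] create(b) — b=0 d=1 (map FF..........)
[7] create(a) — a=2 b=0 d=1 (map FFF.........)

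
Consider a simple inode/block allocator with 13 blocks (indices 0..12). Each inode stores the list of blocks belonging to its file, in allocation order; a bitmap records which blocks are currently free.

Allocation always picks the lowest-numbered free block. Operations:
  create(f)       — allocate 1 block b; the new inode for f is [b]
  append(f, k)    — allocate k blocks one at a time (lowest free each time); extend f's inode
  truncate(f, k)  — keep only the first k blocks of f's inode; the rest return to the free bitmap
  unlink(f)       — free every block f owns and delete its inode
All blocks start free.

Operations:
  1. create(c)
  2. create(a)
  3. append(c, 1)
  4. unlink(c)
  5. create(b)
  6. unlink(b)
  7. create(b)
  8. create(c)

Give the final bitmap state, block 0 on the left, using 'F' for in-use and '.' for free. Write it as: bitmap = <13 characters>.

bitmap = FFF..........

create(c): bitmap=F............ | c=[0]
create(a): bitmap=FF........... | a=[1] c=[0]
append(c, 1): bitmap=FFF.......... | a=[1] c=[0, 2]
unlink(c): bitmap=.F........... | a=[1]
create(b): bitmap=FF........... | a=[1] b=[0]
unlink(b): bitmap=.F........... | a=[1]
create(b): bitmap=FF........... | a=[1] b=[0]
create(c): bitmap=FFF.......... | a=[1] b=[0] c=[2]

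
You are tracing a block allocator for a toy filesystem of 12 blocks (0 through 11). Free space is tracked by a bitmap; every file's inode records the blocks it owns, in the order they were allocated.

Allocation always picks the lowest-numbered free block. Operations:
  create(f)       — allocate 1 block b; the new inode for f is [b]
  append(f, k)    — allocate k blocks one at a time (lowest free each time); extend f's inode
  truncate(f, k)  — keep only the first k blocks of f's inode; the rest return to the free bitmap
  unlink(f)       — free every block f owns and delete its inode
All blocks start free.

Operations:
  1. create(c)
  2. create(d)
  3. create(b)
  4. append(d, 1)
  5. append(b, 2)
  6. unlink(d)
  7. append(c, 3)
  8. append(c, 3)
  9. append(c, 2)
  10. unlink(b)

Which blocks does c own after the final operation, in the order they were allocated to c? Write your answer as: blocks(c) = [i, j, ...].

blocks(c) = [0, 1, 3, 6, 7, 8, 9, 10, 11]

  1. create(c)  ⇒  F...........  {c→[0]}
  2. create(d)  ⇒  FF..........  {c→[0]; d→[1]}
  3. create(b)  ⇒  FFF.........  {b→[2]; c→[0]; d→[1]}
  4. append(d, 1)  ⇒  FFFF........  {b→[2]; c→[0]; d→[1, 3]}
  5. append(b, 2)  ⇒  FFFFFF......  {b→[2, 4, 5]; c→[0]; d→[1, 3]}
  6. unlink(d)  ⇒  F.F.FF......  {b→[2, 4, 5]; c→[0]}
  7. append(c, 3)  ⇒  FFFFFFF.....  {b→[2, 4, 5]; c→[0, 1, 3, 6]}
  8. append(c, 3)  ⇒  FFFFFFFFFF..  {b→[2, 4, 5]; c→[0, 1, 3, 6, 7, 8, 9]}
  9. append(c, 2)  ⇒  FFFFFFFFFFFF  {b→[2, 4, 5]; c→[0, 1, 3, 6, 7, 8, 9, 10, 11]}
  10. unlink(b)  ⇒  FF.F..FFFFFF  {c→[0, 1, 3, 6, 7, 8, 9, 10, 11]}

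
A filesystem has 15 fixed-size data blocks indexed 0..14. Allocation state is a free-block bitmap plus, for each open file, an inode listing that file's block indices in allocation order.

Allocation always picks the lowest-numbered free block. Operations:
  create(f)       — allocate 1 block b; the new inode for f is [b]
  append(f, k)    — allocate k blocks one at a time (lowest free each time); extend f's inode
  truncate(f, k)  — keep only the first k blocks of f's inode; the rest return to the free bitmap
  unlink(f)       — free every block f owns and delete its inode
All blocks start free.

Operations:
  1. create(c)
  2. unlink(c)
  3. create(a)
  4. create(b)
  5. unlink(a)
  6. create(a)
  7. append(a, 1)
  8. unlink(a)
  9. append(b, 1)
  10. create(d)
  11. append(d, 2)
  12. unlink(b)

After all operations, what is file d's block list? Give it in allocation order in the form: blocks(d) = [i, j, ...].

blocks(d) = [2, 3, 4]

create(c): bitmap=F.............. | c=[0]
unlink(c): bitmap=............... | 
create(a): bitmap=F.............. | a=[0]
create(b): bitmap=FF............. | a=[0] b=[1]
unlink(a): bitmap=.F............. | b=[1]
create(a): bitmap=FF............. | a=[0] b=[1]
append(a, 1): bitmap=FFF............ | a=[0, 2] b=[1]
unlink(a): bitmap=.F............. | b=[1]
append(b, 1): bitmap=FF............. | b=[1, 0]
create(d): bitmap=FFF............ | b=[1, 0] d=[2]
append(d, 2): bitmap=FFFFF.......... | b=[1, 0] d=[2, 3, 4]
unlink(b): bitmap=..FFF.......... | d=[2, 3, 4]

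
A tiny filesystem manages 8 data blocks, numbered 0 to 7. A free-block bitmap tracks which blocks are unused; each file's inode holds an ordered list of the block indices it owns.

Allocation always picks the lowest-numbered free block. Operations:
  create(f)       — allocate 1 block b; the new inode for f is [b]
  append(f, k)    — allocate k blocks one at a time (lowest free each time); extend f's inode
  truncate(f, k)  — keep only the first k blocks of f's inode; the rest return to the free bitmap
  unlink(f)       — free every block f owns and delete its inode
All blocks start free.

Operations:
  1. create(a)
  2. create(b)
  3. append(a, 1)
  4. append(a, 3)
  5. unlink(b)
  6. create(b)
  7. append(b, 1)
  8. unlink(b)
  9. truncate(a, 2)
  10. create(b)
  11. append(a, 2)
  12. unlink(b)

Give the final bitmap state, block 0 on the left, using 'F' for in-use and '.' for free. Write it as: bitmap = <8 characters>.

  1. create(a)  ⇒  F.......  {a→[0]}
  2. create(b)  ⇒  FF......  {a→[0]; b→[1]}
  3. append(a, 1)  ⇒  FFF.....  {a→[0, 2]; b→[1]}
  4. append(a, 3)  ⇒  FFFFFF..  {a→[0, 2, 3, 4, 5]; b→[1]}
  5. unlink(b)  ⇒  F.FFFF..  {a→[0, 2, 3, 4, 5]}
  6. create(b)  ⇒  FFFFFF..  {a→[0, 2, 3, 4, 5]; b→[1]}
  7. append(b, 1)  ⇒  FFFFFFF.  {a→[0, 2, 3, 4, 5]; b→[1, 6]}
  8. unlink(b)  ⇒  F.FFFF..  {a→[0, 2, 3, 4, 5]}
  9. truncate(a, 2)  ⇒  F.F.....  {a→[0, 2]}
  10. create(b)  ⇒  FFF.....  {a→[0, 2]; b→[1]}
  11. append(a, 2)  ⇒  FFFFF...  {a→[0, 2, 3, 4]; b→[1]}
  12. unlink(b)  ⇒  F.FFF...  {a→[0, 2, 3, 4]}

bitmap = F.FFF...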